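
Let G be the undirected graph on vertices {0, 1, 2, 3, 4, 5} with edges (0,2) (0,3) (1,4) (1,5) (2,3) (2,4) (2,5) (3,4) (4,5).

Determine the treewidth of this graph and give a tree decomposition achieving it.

Treewidth 2.
One such decomposition:
Bags: B1 = {2, 4, 5}  B2 = {2, 3, 4}  B3 = {1, 4, 5}  B4 = {0, 2, 3}
Tree: B1–B2, B1–B3, B2–B4

The largest bag has 3 vertices, giving width 2; this decomposition certifies tw(G) ≤ 2. For the lower bound, the 3 vertices {1, 4, 5} are pairwise adjacent, and any tree decomposition puts a clique entirely inside one bag — forcing width ≥ 2. Combining the bounds, tw(G) = 2.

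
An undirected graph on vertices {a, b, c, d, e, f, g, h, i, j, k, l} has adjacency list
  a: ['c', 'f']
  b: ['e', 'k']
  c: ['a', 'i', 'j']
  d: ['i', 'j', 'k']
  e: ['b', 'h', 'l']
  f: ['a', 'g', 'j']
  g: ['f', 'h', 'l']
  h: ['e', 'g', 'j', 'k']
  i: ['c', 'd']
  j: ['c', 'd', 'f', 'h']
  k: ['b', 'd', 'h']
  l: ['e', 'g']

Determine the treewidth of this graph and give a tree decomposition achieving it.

Every bag has size at most 4, so the width is 4 − 1 = 3 and tw(G) ≤ 3. For the lower bound: the 4 vertex sets {b,e,l}, {g}, {h}, {d,f,j,k} are disjoint, each induces a connected subgraph, and every pair is joined by at least one edge of G. Contracting each set to a single vertex therefore yields K_{4} as a minor, and since treewidth is minor-monotone, tw(G) ≥ tw(K_{4}) = 3. Hence tw(G) = 3 exactly.

Treewidth 3.
Bags: B1 = {b, e, g, l}  B2 = {b, e, g, h}  B3 = {b, g, h, k}  B4 = {f, g, h, k}  B5 = {f, h, j, k}  B6 = {d, f, j, k}  B7 = {a, d, f, j}  B8 = {a, c, d, j}  B9 = {a, c, d, i}
Tree: B1–B2, B2–B3, B3–B4, B4–B5, B5–B6, B6–B7, B7–B8, B8–B9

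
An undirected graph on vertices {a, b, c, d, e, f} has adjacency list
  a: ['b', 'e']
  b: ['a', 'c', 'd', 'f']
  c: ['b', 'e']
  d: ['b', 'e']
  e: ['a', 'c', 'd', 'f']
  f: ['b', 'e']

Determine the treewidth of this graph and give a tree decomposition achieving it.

Treewidth 2.
One optimal decomposition is:
Bags: B1 = {b, c, e}  B2 = {b, d, e}  B3 = {a, b, e}  B4 = {b, e, f}
Tree: B1–B2, B2–B3, B3–B4

Each bag holds 3 vertices, so the decomposition has width 2, which upper-bounds the treewidth. For the lower bound, G contains the cycle e–c–b–d–e, so G is not a forest; only forests have treewidth ≤ 1, hence tw(G) ≥ 2. Combining the bounds, tw(G) = 2.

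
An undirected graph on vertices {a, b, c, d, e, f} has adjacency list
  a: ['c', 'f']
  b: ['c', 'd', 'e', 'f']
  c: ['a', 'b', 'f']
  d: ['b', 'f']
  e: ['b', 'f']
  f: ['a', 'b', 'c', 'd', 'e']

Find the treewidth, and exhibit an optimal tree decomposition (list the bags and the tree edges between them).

The largest bag has 3 vertices, giving width 2; this decomposition certifies tw(G) ≤ 2. On the other hand G contains the 3-clique {a, c, f}. A clique must lie in a single bag of any decomposition, so no decomposition can have width below 2. The upper and lower bounds meet at 2, so that is the treewidth.

Treewidth 2.
One optimal decomposition is:
Bags: B1 = {b, c, f}  B2 = {b, e, f}  B3 = {a, c, f}  B4 = {b, d, f}
Tree: B1–B2, B1–B3, B2–B4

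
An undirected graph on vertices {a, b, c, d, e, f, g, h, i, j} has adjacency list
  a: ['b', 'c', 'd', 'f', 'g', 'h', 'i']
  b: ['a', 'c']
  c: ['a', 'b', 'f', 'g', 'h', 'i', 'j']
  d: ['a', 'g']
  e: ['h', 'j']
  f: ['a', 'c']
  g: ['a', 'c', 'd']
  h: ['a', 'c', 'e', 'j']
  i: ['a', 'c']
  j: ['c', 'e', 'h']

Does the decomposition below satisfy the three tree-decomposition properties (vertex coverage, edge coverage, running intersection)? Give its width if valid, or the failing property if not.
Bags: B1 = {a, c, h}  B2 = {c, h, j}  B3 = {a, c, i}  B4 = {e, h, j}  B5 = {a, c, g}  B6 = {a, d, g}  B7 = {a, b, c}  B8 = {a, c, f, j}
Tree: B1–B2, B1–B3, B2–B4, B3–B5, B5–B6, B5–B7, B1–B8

No — bags containing vertex j are not connected in the tree.

A tree decomposition must satisfy three properties: every vertex lies in some bag; for every edge, both endpoints lie together in some bag; and for every vertex, the bags containing it form a connected subtree. Here bags containing vertex j are not connected in the tree, so the decomposition is invalid.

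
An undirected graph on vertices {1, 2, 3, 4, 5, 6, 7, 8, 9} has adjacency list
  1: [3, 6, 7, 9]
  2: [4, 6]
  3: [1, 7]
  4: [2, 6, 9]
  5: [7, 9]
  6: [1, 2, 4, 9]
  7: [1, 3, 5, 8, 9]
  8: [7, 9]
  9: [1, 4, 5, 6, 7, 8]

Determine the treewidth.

2

A width-2 tree decomposition is:
Bags: B1 = {1, 6, 9}  B2 = {4, 6, 9}  B3 = {1, 7, 9}  B4 = {5, 7, 9}  B5 = {1, 3, 7}  B6 = {7, 8, 9}  B7 = {2, 4, 6}
Tree: B1–B2, B1–B3, B3–B4, B3–B5, B4–B6, B2–B7
Every bag has size at most 3, so the width is 3 − 1 = 2 and tw(G) ≤ 2. On the other hand G contains the 3-clique {4, 6, 9}. A clique must lie in a single bag of any decomposition, so no decomposition can have width below 2. Combining the bounds, tw(G) = 2.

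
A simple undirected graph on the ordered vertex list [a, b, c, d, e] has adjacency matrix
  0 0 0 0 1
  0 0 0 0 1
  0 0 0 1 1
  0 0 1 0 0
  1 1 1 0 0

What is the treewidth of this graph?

A width-1 tree decomposition is:
Bags: B1 = {c, d}  B2 = {c, e}  B3 = {a, e}  B4 = {b, e}
Tree: B1–B2, B2–B3, B2–B4
Every bag has size at most 2, so the width is 2 − 1 = 1 and tw(G) ≤ 1. G has an edge, so its treewidth is at least 1. Combining the bounds, tw(G) = 1.

1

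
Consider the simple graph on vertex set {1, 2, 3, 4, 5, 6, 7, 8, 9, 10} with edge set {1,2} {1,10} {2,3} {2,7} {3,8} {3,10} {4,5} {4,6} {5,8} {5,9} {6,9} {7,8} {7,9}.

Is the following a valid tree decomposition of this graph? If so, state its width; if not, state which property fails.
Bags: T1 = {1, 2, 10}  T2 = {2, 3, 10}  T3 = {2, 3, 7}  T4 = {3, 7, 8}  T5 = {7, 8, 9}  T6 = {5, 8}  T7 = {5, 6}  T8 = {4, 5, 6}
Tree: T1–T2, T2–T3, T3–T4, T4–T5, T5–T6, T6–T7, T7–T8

A tree decomposition must satisfy three properties: every vertex lies in some bag; for every edge, both endpoints lie together in some bag; and for every vertex, the bags containing it form a connected subtree. Here edge (9,5) lies in no bag, so the decomposition is invalid.

No — edge (9,5) lies in no bag.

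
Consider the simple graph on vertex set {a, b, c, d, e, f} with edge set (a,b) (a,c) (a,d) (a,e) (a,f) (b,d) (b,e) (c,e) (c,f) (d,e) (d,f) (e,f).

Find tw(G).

A width-3 tree decomposition is:
Bags: B1 = {a, c, e, f}  B2 = {a, d, e, f}  B3 = {a, b, d, e}
Tree: B1–B2, B2–B3
Each bag holds 4 vertices, so the decomposition has width 3, which upper-bounds the treewidth. Conversely, {a, d, e, f} is a clique of size 4, and the vertices of any clique must share a bag in every tree decomposition; so some bag has ≥ 4 vertices and tw(G) ≥ 3. Combining the bounds, tw(G) = 3.

3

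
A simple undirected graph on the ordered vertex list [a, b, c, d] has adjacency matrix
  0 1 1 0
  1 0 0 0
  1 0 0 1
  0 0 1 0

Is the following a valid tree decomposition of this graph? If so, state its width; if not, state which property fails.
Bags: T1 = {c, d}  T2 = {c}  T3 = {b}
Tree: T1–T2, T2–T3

No — vertex a appears in no bag.

A tree decomposition must satisfy three properties: every vertex lies in some bag; for every edge, both endpoints lie together in some bag; and for every vertex, the bags containing it form a connected subtree. Here vertex a appears in no bag, so the decomposition is invalid.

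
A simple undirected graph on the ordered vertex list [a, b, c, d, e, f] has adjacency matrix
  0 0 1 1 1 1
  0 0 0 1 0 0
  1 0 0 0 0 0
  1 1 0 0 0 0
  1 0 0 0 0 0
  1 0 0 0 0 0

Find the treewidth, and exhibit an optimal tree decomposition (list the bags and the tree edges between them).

Treewidth 1.
One such decomposition:
Bags: B1 = {b, d}  B2 = {a, d}  B3 = {a, f}  B4 = {a, c}  B5 = {a, e}
Tree: B1–B2, B2–B3, B2–B4, B2–B5

Every bag has size at most 2, so the width is 2 − 1 = 1 and tw(G) ≤ 1. Since G has at least one edge (e.g. d–b), it is not an edgeless graph, so tw(G) ≥ 1. Combining the bounds, tw(G) = 1.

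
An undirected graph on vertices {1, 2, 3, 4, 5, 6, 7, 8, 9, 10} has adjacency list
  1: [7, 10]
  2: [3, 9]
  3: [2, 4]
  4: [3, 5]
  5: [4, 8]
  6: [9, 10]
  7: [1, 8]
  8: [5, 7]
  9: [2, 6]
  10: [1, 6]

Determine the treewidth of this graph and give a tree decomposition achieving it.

Treewidth 2.
One optimal decomposition is:
Bags: B1 = {5, 7, 8}  B2 = {1, 5, 7}  B3 = {1, 5, 10}  B4 = {5, 6, 10}  B5 = {5, 6, 9}  B6 = {2, 5, 9}  B7 = {2, 3, 5}  B8 = {3, 4, 5}
Tree: B1–B2, B2–B3, B3–B4, B4–B5, B5–B6, B6–B7, B7–B8

Every bag has size at most 3, so the width is 3 − 1 = 2 and tw(G) ≤ 2. Since 5–8–7–1–10–6–9–2–3–4–5 is a cycle in G, G is not acyclic. Forests are exactly the graphs of treewidth ≤ 1, so tw(G) ≥ 2. The upper and lower bounds meet at 2, so that is the treewidth.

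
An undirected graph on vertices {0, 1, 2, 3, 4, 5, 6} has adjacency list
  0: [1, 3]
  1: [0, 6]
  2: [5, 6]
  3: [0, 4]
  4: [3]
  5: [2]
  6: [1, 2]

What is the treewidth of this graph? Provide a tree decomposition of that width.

Each bag holds 2 vertices, so the decomposition has width 1, which upper-bounds the treewidth. Since G has at least one edge (e.g. 4–3), it is not an edgeless graph, so tw(G) ≥ 1. Combining the bounds, tw(G) = 1.

Treewidth 1.
Bags: B1 = {3, 4}  B2 = {0, 3}  B3 = {0, 1}  B4 = {1, 6}  B5 = {2, 6}  B6 = {2, 5}
Tree: B1–B2, B2–B3, B3–B4, B4–B5, B5–B6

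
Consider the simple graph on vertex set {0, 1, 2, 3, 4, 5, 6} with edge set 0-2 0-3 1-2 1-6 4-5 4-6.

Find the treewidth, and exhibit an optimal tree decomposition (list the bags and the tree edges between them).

The largest bag has 2 vertices, giving width 1; this decomposition certifies tw(G) ≤ 1. G has an edge, so its treewidth is at least 1. The upper and lower bounds meet at 1, so that is the treewidth.

Treewidth 1.
One such decomposition:
Bags: B1 = {4, 5}  B2 = {4, 6}  B3 = {1, 6}  B4 = {1, 2}  B5 = {0, 2}  B6 = {0, 3}
Tree: B1–B2, B2–B3, B3–B4, B4–B5, B5–B6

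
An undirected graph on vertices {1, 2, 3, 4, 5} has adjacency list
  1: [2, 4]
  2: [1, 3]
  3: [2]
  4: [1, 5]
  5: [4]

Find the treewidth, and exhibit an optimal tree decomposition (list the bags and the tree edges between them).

Every bag has size at most 2, so the width is 2 − 1 = 1 and tw(G) ≤ 1. Since G has at least one edge (e.g. 3–2), it is not an edgeless graph, so tw(G) ≥ 1. Hence tw(G) = 1 exactly.

Treewidth 1.
One such decomposition:
Bags: B1 = {2, 3}  B2 = {1, 2}  B3 = {1, 4}  B4 = {4, 5}
Tree: B1–B2, B2–B3, B3–B4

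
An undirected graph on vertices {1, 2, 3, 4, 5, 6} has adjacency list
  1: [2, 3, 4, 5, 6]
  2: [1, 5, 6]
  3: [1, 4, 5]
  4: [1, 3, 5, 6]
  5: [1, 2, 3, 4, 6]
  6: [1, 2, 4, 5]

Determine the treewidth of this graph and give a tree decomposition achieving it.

The largest bag has 4 vertices, giving width 3; this decomposition certifies tw(G) ≤ 3. On the other hand G contains the 4-clique {1, 2, 5, 6}. A clique must lie in a single bag of any decomposition, so no decomposition can have width below 3. Therefore the treewidth is 3.

Treewidth 3.
One optimal decomposition is:
Bags: B1 = {1, 2, 5, 6}  B2 = {1, 4, 5, 6}  B3 = {1, 3, 4, 5}
Tree: B1–B2, B2–B3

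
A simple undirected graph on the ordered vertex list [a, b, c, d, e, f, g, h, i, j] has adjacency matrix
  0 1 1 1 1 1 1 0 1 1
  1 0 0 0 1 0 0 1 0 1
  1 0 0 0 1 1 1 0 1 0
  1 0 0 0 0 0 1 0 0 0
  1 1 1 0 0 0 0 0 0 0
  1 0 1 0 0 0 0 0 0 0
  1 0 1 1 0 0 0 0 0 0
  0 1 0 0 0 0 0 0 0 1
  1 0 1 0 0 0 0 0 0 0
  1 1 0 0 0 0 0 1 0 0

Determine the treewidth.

A width-2 tree decomposition is:
Bags: B1 = {a, c, e}  B2 = {a, c, g}  B3 = {a, d, g}  B4 = {a, c, i}  B5 = {a, b, e}  B6 = {a, b, j}  B7 = {a, c, f}  B8 = {b, h, j}
Tree: B1–B2, B2–B3, B1–B4, B1–B5, B5–B6, B4–B7, B6–B8
Every bag has size at most 3, so the width is 3 − 1 = 2 and tw(G) ≤ 2. On the other hand G contains the 3-clique {b, h, j}. A clique must lie in a single bag of any decomposition, so no decomposition can have width below 2. Therefore the treewidth is 2.

2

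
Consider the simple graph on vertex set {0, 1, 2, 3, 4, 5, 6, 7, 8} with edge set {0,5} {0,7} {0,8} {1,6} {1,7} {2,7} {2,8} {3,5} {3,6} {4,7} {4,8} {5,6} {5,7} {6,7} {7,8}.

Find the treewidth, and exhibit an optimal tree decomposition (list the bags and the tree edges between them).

Treewidth 2.
One such decomposition:
Bags: B1 = {2, 7, 8}  B2 = {0, 7, 8}  B3 = {0, 5, 7}  B4 = {5, 6, 7}  B5 = {3, 5, 6}  B6 = {1, 6, 7}  B7 = {4, 7, 8}
Tree: B1–B2, B2–B3, B3–B4, B4–B5, B4–B6, B2–B7

Each bag holds 3 vertices, so the decomposition has width 2, which upper-bounds the treewidth. On the other hand G contains the 3-clique {3, 5, 6}. A clique must lie in a single bag of any decomposition, so no decomposition can have width below 2. Combining the bounds, tw(G) = 2.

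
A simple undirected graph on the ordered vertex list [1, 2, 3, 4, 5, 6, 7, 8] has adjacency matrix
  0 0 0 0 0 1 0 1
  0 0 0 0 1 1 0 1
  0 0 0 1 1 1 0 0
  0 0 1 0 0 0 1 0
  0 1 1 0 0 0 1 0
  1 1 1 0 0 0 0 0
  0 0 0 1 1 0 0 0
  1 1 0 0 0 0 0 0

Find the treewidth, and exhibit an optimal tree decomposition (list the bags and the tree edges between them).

Treewidth 2.
One optimal decomposition is:
Bags: B1 = {4, 5, 7}  B2 = {3, 4, 5}  B3 = {2, 3, 5}  B4 = {2, 3, 6}  B5 = {2, 6, 8}  B6 = {1, 6, 8}
Tree: B1–B2, B2–B3, B3–B4, B4–B5, B5–B6

The largest bag has 3 vertices, giving width 2; this decomposition certifies tw(G) ≤ 2. For the lower bound, G contains the cycle 7–4–3–5–7, so G is not a forest; only forests have treewidth ≤ 1, hence tw(G) ≥ 2. Therefore the treewidth is 2.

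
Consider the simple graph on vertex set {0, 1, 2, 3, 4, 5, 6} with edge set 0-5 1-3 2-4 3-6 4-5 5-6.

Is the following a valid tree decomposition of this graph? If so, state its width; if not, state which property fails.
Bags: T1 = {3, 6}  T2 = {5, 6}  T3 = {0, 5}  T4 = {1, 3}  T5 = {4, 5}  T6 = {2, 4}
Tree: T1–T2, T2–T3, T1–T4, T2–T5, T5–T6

Yes; width 1.

Checking the three conditions: (i) the bags cover all of {0, 1, 2, 3, 4, 5, 6}; (ii) for each edge, some bag contains both endpoints; (iii) the bags containing any fixed vertex form a subtree. All hold, so the decomposition is valid with width 2 − 1 = 1.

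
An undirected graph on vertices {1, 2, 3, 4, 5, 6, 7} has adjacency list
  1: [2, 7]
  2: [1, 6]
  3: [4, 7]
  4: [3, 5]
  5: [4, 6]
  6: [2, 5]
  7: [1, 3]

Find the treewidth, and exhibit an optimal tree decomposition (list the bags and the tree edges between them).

Every bag has size at most 3, so the width is 3 − 1 = 2 and tw(G) ≤ 2. The edges 6–2–1–7–3–4–5–6 form a cycle, so G is not a tree and its treewidth is at least 2. Hence tw(G) = 2 exactly.

Treewidth 2.
One such decomposition:
Bags: B1 = {1, 2, 6}  B2 = {1, 6, 7}  B3 = {3, 6, 7}  B4 = {3, 4, 6}  B5 = {4, 5, 6}
Tree: B1–B2, B2–B3, B3–B4, B4–B5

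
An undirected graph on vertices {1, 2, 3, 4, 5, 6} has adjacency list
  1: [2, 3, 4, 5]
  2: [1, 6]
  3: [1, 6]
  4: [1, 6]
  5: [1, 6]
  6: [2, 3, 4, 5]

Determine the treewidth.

2

A width-2 tree decomposition is:
Bags: B1 = {1, 5, 6}  B2 = {1, 2, 6}  B3 = {1, 3, 6}  B4 = {1, 4, 6}
Tree: B1–B2, B2–B3, B3–B4
The largest bag has 3 vertices, giving width 2; this decomposition certifies tw(G) ≤ 2. The edges 5–1–2–6–5 form a cycle, so G is not a tree and its treewidth is at least 2. Therefore the treewidth is 2.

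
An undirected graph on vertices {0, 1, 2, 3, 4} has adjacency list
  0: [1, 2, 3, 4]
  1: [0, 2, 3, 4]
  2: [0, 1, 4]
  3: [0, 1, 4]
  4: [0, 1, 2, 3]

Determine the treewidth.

3

A width-3 tree decomposition is:
Bags: B1 = {0, 1, 3, 4}  B2 = {0, 1, 2, 4}
Tree: B1–B2
Each bag holds 4 vertices, so the decomposition has width 3, which upper-bounds the treewidth. Conversely, {0, 1, 2, 4} is a clique of size 4, and the vertices of any clique must share a bag in every tree decomposition; so some bag has ≥ 4 vertices and tw(G) ≥ 3. Hence tw(G) = 3 exactly.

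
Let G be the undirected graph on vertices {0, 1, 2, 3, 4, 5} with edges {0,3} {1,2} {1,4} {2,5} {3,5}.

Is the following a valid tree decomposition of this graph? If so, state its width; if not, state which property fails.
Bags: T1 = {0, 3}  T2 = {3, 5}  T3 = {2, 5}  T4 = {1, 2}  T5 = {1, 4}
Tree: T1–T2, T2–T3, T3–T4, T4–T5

Vertex coverage: the bags together contain {0, 1, 2, 3, 4, 5}, the full vertex set. Edge coverage: each edge of G has both endpoints in at least one bag. Running intersection: for every vertex, the bags containing it form a connected subtree. All three properties hold, so this is a valid tree decomposition of width max|bag| − 1 = 1, and hence tw(G) ≤ 1.

Yes; width 1.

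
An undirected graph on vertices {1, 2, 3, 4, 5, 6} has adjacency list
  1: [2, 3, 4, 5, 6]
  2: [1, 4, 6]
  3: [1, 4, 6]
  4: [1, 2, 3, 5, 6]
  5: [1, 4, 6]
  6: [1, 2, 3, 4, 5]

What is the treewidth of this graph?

A width-3 tree decomposition is:
Bags: B1 = {1, 3, 4, 6}  B2 = {1, 4, 5, 6}  B3 = {1, 2, 4, 6}
Tree: B1–B2, B1–B3
The largest bag has 4 vertices, giving width 3; this decomposition certifies tw(G) ≤ 3. Conversely, {1, 2, 4, 6} is a clique of size 4, and the vertices of any clique must share a bag in every tree decomposition; so some bag has ≥ 4 vertices and tw(G) ≥ 3. Combining the bounds, tw(G) = 3.

3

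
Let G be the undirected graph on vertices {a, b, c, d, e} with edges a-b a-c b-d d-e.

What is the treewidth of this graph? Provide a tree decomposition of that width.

Treewidth 1.
One optimal decomposition is:
Bags: B1 = {a, c}  B2 = {a, b}  B3 = {b, d}  B4 = {d, e}
Tree: B1–B2, B2–B3, B3–B4

Each bag holds 2 vertices, so the decomposition has width 1, which upper-bounds the treewidth. G has an edge, so its treewidth is at least 1. The upper and lower bounds meet at 1, so that is the treewidth.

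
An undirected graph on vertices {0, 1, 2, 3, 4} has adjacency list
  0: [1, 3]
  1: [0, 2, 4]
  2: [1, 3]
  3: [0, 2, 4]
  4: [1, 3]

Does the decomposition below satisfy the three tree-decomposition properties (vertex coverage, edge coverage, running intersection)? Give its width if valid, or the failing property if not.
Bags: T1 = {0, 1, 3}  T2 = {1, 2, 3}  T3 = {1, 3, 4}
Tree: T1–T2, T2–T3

Vertex coverage: the bags together contain {0, 1, 2, 3, 4}, the full vertex set. Edge coverage: each edge of G has both endpoints in at least one bag. Running intersection: for every vertex, the bags containing it form a connected subtree. All three properties hold, so this is a valid tree decomposition of width max|bag| − 1 = 2, and hence tw(G) ≤ 2.

Yes; width 2.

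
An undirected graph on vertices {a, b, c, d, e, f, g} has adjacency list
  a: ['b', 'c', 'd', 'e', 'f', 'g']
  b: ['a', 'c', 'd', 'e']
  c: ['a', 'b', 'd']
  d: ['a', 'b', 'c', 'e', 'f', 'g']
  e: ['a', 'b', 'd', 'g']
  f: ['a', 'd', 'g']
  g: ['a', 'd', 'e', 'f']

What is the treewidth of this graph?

3

A width-3 tree decomposition is:
Bags: B1 = {a, d, e, g}  B2 = {a, b, d, e}  B3 = {a, d, f, g}  B4 = {a, b, c, d}
Tree: B1–B2, B1–B3, B2–B4
Every bag has size at most 4, so the width is 4 − 1 = 3 and tw(G) ≤ 3. For the lower bound, the 4 vertices {a, d, e, g} are pairwise adjacent, and any tree decomposition puts a clique entirely inside one bag — forcing width ≥ 3. Combining the bounds, tw(G) = 3.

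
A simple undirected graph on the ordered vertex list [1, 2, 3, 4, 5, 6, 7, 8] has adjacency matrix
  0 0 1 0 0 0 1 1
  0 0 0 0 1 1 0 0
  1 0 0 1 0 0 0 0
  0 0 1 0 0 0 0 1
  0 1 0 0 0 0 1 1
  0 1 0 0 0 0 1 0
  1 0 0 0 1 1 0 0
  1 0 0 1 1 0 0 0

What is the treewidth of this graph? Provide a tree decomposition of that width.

Every bag has size at most 3, so the width is 3 − 1 = 2 and tw(G) ≤ 2. Since 2–6–7–5–2 is a cycle in G, G is not acyclic. Forests are exactly the graphs of treewidth ≤ 1, so tw(G) ≥ 2. Therefore the treewidth is 2.

Treewidth 2.
Bags: B1 = {2, 5, 6}  B2 = {5, 6, 7}  B3 = {5, 7, 8}  B4 = {1, 7, 8}  B5 = {1, 4, 8}  B6 = {1, 3, 4}
Tree: B1–B2, B2–B3, B3–B4, B4–B5, B5–B6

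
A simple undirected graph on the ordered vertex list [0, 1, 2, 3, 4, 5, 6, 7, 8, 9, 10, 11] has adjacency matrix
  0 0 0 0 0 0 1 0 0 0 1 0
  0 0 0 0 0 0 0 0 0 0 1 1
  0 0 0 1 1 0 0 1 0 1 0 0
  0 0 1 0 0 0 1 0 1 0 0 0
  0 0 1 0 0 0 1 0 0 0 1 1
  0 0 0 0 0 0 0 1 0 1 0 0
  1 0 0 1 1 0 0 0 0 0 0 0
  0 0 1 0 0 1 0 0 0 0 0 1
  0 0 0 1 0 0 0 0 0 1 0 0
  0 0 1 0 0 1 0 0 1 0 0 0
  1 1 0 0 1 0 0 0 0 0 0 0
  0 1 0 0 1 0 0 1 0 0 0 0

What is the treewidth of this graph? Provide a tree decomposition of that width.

Each bag holds 4 vertices, so the decomposition has width 3, which upper-bounds the treewidth. For the lower bound: the 4 vertex sets {5,8,9}, {7}, {2}, {3,4,6,11} are disjoint, each induces a connected subgraph, and every pair is joined by at least one edge of G. Contracting each set to a single vertex therefore yields K_{4} as a minor, and since treewidth is minor-monotone, tw(G) ≥ tw(K_{4}) = 3. Hence tw(G) = 3 exactly.

Treewidth 3.
One optimal decomposition is:
Bags: B1 = {5, 7, 8, 9}  B2 = {2, 7, 8, 9}  B3 = {2, 3, 7, 8}  B4 = {2, 3, 7, 11}  B5 = {2, 3, 4, 11}  B6 = {3, 4, 6, 11}  B7 = {1, 4, 6, 11}  B8 = {1, 4, 6, 10}  B9 = {0, 1, 6, 10}
Tree: B1–B2, B2–B3, B3–B4, B4–B5, B5–B6, B6–B7, B7–B8, B8–B9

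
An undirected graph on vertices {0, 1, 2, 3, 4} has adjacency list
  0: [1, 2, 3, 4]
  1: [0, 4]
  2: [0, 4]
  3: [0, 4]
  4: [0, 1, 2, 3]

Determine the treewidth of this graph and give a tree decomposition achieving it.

Each bag holds 3 vertices, so the decomposition has width 2, which upper-bounds the treewidth. Conversely, {0, 1, 4} is a clique of size 3, and the vertices of any clique must share a bag in every tree decomposition; so some bag has ≥ 3 vertices and tw(G) ≥ 2. The upper and lower bounds meet at 2, so that is the treewidth.

Treewidth 2.
One optimal decomposition is:
Bags: B1 = {0, 2, 4}  B2 = {0, 3, 4}  B3 = {0, 1, 4}
Tree: B1–B2, B2–B3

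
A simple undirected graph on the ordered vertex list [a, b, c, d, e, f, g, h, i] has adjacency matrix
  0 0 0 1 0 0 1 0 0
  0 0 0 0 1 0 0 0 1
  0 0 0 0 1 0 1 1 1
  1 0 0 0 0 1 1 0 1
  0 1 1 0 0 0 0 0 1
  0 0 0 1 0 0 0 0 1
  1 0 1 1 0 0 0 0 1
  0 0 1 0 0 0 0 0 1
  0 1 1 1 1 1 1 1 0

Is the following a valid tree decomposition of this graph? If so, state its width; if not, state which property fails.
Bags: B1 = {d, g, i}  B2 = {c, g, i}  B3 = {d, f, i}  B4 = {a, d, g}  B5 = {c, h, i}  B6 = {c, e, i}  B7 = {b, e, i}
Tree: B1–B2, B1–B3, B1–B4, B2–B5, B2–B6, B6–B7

Vertex coverage: the bags together contain {a, b, c, d, e, f, g, h, i}, the full vertex set. Edge coverage: each edge of G has both endpoints in at least one bag. Running intersection: for every vertex, the bags containing it form a connected subtree. All three properties hold, so this is a valid tree decomposition of width max|bag| − 1 = 2, and hence tw(G) ≤ 2.

Yes; width 2.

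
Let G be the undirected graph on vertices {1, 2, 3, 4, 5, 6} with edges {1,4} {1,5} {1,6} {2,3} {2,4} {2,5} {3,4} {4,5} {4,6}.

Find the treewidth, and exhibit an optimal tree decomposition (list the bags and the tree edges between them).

Each bag holds 3 vertices, so the decomposition has width 2, which upper-bounds the treewidth. For the lower bound, the 3 vertices {1, 4, 5} are pairwise adjacent, and any tree decomposition puts a clique entirely inside one bag — forcing width ≥ 2. Combining the bounds, tw(G) = 2.

Treewidth 2.
Bags: B1 = {2, 3, 4}  B2 = {2, 4, 5}  B3 = {1, 4, 5}  B4 = {1, 4, 6}
Tree: B1–B2, B2–B3, B3–B4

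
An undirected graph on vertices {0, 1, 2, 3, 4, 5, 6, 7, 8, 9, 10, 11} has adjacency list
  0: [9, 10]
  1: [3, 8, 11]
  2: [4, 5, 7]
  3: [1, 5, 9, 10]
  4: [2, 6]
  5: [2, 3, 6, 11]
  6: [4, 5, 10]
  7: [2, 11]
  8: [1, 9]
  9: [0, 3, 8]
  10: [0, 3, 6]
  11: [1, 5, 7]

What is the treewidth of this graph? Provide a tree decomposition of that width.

Each bag holds 4 vertices, so the decomposition has width 3, which upper-bounds the treewidth. For the lower bound: the 4 vertex sets {0,8,9}, {10}, {3}, {1,5,6,11} are disjoint, each induces a connected subgraph, and every pair is joined by at least one edge of G. Contracting each set to a single vertex therefore yields K_{4} as a minor, and since treewidth is minor-monotone, tw(G) ≥ tw(K_{4}) = 3. Therefore the treewidth is 3.

Treewidth 3.
One such decomposition:
Bags: B1 = {0, 8, 9, 10}  B2 = {3, 8, 9, 10}  B3 = {1, 3, 8, 10}  B4 = {1, 3, 6, 10}  B5 = {1, 3, 5, 6}  B6 = {1, 5, 6, 11}  B7 = {4, 5, 6, 11}  B8 = {2, 4, 5, 11}  B9 = {2, 4, 7, 11}
Tree: B1–B2, B2–B3, B3–B4, B4–B5, B5–B6, B6–B7, B7–B8, B8–B9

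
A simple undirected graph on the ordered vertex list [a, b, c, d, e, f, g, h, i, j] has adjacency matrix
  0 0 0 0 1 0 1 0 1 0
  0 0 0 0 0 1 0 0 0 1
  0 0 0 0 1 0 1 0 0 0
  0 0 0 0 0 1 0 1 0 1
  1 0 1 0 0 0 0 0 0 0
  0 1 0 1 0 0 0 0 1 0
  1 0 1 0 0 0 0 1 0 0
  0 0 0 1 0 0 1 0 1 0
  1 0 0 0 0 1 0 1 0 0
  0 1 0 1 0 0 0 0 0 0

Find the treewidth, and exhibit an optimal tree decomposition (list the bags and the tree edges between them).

Treewidth 2.
Bags: B1 = {b, f, j}  B2 = {d, f, j}  B3 = {d, f, i}  B4 = {d, h, i}  B5 = {a, h, i}  B6 = {a, g, h}  B7 = {a, e, g}  B8 = {c, e, g}
Tree: B1–B2, B2–B3, B3–B4, B4–B5, B5–B6, B6–B7, B7–B8

Every bag has size at most 3, so the width is 3 − 1 = 2 and tw(G) ≤ 2. The edges b–j–d–f–b form a cycle, so G is not a tree and its treewidth is at least 2. Hence tw(G) = 2 exactly.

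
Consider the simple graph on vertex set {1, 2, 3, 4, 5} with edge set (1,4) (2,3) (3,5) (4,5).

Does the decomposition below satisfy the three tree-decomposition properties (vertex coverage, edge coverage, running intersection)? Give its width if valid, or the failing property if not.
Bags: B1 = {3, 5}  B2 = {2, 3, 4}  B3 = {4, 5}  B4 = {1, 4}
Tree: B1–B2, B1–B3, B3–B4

No — bags containing vertex 4 are not connected in the tree.

A tree decomposition must satisfy three properties: every vertex lies in some bag; for every edge, both endpoints lie together in some bag; and for every vertex, the bags containing it form a connected subtree. Here bags containing vertex 4 are not connected in the tree, so the decomposition is invalid.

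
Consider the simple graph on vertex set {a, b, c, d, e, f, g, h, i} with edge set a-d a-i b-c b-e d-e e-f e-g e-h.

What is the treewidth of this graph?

A width-1 tree decomposition is:
Bags: B1 = {e, h}  B2 = {e, g}  B3 = {d, e}  B4 = {a, d}  B5 = {e, f}  B6 = {b, e}  B7 = {b, c}  B8 = {a, i}
Tree: B1–B2, B2–B3, B3–B4, B2–B5, B1–B6, B6–B7, B4–B8
Each bag holds 2 vertices, so the decomposition has width 1, which upper-bounds the treewidth. Since G has at least one edge (e.g. e–h), it is not an edgeless graph, so tw(G) ≥ 1. Therefore the treewidth is 1.

1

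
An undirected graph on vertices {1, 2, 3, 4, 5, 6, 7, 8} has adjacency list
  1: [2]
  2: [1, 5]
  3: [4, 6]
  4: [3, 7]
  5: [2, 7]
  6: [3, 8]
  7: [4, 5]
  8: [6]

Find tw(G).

1

A width-1 tree decomposition is:
Bags: B1 = {1, 2}  B2 = {2, 5}  B3 = {5, 7}  B4 = {4, 7}  B5 = {3, 4}  B6 = {3, 6}  B7 = {6, 8}
Tree: B1–B2, B2–B3, B3–B4, B4–B5, B5–B6, B6–B7
Every bag has size at most 2, so the width is 2 − 1 = 1 and tw(G) ≤ 1. Since G has at least one edge (e.g. 1–2), it is not an edgeless graph, so tw(G) ≥ 1. Hence tw(G) = 1 exactly.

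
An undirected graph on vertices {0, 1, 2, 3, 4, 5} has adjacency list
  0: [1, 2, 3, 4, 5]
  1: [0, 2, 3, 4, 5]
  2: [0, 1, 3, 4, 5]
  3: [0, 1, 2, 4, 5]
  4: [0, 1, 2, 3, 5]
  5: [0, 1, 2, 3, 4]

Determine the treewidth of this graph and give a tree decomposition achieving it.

A single bag containing all 6 vertices is trivially a valid decomposition of width 5. For the lower bound, the 6 vertices {0, 1, 2, 3, 4, 5} are pairwise adjacent, and any tree decomposition puts a clique entirely inside one bag — forcing width ≥ 5. Combining the bounds, tw(G) = 5.

Treewidth 5.
One optimal decomposition is:
Bags: B1 = {0, 1, 2, 3, 4, 5}
Tree: (single bag)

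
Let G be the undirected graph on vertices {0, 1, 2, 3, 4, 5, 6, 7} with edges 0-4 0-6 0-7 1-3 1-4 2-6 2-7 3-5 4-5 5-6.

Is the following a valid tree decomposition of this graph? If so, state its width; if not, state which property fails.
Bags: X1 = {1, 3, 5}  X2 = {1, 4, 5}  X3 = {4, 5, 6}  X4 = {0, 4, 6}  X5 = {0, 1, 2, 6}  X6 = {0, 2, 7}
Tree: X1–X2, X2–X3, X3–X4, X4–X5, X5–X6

A tree decomposition must satisfy three properties: every vertex lies in some bag; for every edge, both endpoints lie together in some bag; and for every vertex, the bags containing it form a connected subtree. Here bags containing vertex 1 are not connected in the tree, so the decomposition is invalid.

No — bags containing vertex 1 are not connected in the tree.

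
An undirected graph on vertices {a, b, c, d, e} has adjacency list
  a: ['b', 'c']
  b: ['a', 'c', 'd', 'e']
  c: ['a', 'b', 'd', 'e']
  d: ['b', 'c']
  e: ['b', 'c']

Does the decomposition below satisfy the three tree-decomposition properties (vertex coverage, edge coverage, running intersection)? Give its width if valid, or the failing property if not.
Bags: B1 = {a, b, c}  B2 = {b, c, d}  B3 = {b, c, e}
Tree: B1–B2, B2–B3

Vertex coverage: the bags together contain {a, b, c, d, e}, the full vertex set. Edge coverage: each edge of G has both endpoints in at least one bag. Running intersection: for every vertex, the bags containing it form a connected subtree. All three properties hold, so this is a valid tree decomposition of width max|bag| − 1 = 2, and hence tw(G) ≤ 2.

Yes; width 2.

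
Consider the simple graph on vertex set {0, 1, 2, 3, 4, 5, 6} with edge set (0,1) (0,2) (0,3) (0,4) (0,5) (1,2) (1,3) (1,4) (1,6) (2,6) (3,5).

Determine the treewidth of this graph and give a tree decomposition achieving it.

The largest bag has 3 vertices, giving width 2; this decomposition certifies tw(G) ≤ 2. For the lower bound, the 3 vertices {0, 1, 2} are pairwise adjacent, and any tree decomposition puts a clique entirely inside one bag — forcing width ≥ 2. The upper and lower bounds meet at 2, so that is the treewidth.

Treewidth 2.
Bags: B1 = {0, 1, 3}  B2 = {0, 1, 2}  B3 = {1, 2, 6}  B4 = {0, 3, 5}  B5 = {0, 1, 4}
Tree: B1–B2, B2–B3, B1–B4, B2–B5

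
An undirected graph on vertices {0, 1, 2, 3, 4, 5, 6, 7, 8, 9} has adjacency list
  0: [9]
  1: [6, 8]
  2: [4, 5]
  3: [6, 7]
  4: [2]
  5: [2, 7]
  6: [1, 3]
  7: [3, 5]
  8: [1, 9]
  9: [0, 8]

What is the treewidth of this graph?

A width-1 tree decomposition is:
Bags: B1 = {2, 4}  B2 = {2, 5}  B3 = {5, 7}  B4 = {3, 7}  B5 = {3, 6}  B6 = {1, 6}  B7 = {1, 8}  B8 = {8, 9}  B9 = {0, 9}
Tree: B1–B2, B2–B3, B3–B4, B4–B5, B5–B6, B6–B7, B7–B8, B8–B9
Every bag has size at most 2, so the width is 2 − 1 = 1 and tw(G) ≤ 1. G has an edge, so its treewidth is at least 1. The upper and lower bounds meet at 1, so that is the treewidth.

1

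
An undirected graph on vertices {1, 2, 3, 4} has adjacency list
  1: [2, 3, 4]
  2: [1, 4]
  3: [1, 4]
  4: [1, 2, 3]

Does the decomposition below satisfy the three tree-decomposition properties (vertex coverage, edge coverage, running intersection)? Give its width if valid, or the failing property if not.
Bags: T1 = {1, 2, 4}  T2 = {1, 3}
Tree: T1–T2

A tree decomposition must satisfy three properties: every vertex lies in some bag; for every edge, both endpoints lie together in some bag; and for every vertex, the bags containing it form a connected subtree. Here edge (4,3) lies in no bag, so the decomposition is invalid.

No — edge (4,3) lies in no bag.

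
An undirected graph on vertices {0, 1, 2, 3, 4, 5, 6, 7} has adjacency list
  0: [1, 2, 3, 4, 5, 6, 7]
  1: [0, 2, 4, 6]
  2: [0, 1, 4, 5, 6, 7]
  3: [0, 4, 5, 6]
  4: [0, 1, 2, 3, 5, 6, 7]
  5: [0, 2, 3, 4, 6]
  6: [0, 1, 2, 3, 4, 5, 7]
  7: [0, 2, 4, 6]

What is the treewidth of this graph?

A width-4 tree decomposition is:
Bags: B1 = {0, 1, 2, 4, 6}  B2 = {0, 2, 4, 6, 7}  B3 = {0, 2, 4, 5, 6}  B4 = {0, 3, 4, 5, 6}
Tree: B1–B2, B1–B3, B3–B4
The largest bag has 5 vertices, giving width 4; this decomposition certifies tw(G) ≤ 4. On the other hand G contains the 5-clique {0, 1, 2, 4, 6}. A clique must lie in a single bag of any decomposition, so no decomposition can have width below 4. Hence tw(G) = 4 exactly.

4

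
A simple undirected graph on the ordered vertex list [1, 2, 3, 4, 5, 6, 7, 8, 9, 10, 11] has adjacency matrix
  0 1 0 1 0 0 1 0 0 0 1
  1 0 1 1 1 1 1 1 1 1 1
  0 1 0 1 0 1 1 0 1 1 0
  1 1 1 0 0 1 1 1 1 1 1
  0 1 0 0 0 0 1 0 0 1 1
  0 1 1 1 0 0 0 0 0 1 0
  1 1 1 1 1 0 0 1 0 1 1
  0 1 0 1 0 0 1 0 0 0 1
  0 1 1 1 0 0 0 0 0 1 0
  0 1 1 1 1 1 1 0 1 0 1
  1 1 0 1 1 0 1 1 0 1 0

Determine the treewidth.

4

A width-4 tree decomposition is:
Bags: B1 = {2, 5, 7, 10, 11}  B2 = {2, 4, 7, 10, 11}  B3 = {2, 3, 4, 7, 10}  B4 = {2, 4, 7, 8, 11}  B5 = {2, 3, 4, 6, 10}  B6 = {2, 3, 4, 9, 10}  B7 = {1, 2, 4, 7, 11}
Tree: B1–B2, B2–B3, B2–B4, B3–B5, B3–B6, B2–B7
Each bag holds 5 vertices, so the decomposition has width 4, which upper-bounds the treewidth. For the lower bound, the 5 vertices {2, 3, 4, 9, 10} are pairwise adjacent, and any tree decomposition puts a clique entirely inside one bag — forcing width ≥ 4. Therefore the treewidth is 4.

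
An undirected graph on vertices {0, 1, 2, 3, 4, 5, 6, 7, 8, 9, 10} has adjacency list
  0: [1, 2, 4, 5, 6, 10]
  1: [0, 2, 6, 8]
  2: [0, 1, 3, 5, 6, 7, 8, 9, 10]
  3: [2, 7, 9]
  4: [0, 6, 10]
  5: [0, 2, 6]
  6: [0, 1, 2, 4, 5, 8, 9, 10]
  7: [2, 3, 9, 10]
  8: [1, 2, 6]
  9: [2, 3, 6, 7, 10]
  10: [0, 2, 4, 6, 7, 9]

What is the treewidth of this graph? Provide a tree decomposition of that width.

Every bag has size at most 4, so the width is 4 − 1 = 3 and tw(G) ≤ 3. For the lower bound, the 4 vertices {2, 3, 7, 9} are pairwise adjacent, and any tree decomposition puts a clique entirely inside one bag — forcing width ≥ 3. The upper and lower bounds meet at 3, so that is the treewidth.

Treewidth 3.
One optimal decomposition is:
Bags: B1 = {0, 2, 5, 6}  B2 = {0, 2, 6, 10}  B3 = {0, 1, 2, 6}  B4 = {0, 4, 6, 10}  B5 = {2, 6, 9, 10}  B6 = {1, 2, 6, 8}  B7 = {2, 7, 9, 10}  B8 = {2, 3, 7, 9}
Tree: B1–B2, B1–B3, B2–B4, B2–B5, B3–B6, B5–B7, B7–B8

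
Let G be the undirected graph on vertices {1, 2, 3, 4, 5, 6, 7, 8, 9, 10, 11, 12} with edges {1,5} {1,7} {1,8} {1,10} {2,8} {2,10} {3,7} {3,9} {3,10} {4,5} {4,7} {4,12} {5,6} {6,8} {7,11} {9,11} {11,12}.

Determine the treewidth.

3

A width-3 tree decomposition is:
Bags: B1 = {3, 9, 11, 12}  B2 = {3, 7, 11, 12}  B3 = {3, 4, 7, 12}  B4 = {3, 4, 7, 10}  B5 = {1, 4, 7, 10}  B6 = {1, 4, 5, 10}  B7 = {1, 2, 5, 10}  B8 = {1, 2, 5, 8}  B9 = {2, 5, 6, 8}
Tree: B1–B2, B2–B3, B3–B4, B4–B5, B5–B6, B6–B7, B7–B8, B8–B9
Every bag has size at most 4, so the width is 4 − 1 = 3 and tw(G) ≤ 3. For the lower bound: the 4 vertex sets {9,11,12}, {3}, {7}, {1,4,5,10} are disjoint, each induces a connected subgraph, and every pair is joined by at least one edge of G. Contracting each set to a single vertex therefore yields K_{4} as a minor, and since treewidth is minor-monotone, tw(G) ≥ tw(K_{4}) = 3. Combining the bounds, tw(G) = 3.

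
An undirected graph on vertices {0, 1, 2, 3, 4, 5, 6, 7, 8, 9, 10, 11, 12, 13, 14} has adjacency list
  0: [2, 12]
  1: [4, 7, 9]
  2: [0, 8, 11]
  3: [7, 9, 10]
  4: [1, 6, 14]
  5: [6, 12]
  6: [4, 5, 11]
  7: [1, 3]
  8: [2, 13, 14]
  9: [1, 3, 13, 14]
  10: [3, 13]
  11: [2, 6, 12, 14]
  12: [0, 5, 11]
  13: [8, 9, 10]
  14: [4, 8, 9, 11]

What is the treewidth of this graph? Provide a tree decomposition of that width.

Treewidth 3.
Bags: B1 = {0, 2, 5, 12}  B2 = {2, 5, 11, 12}  B3 = {2, 5, 6, 11}  B4 = {2, 6, 8, 11}  B5 = {6, 8, 11, 14}  B6 = {4, 6, 8, 14}  B7 = {4, 8, 13, 14}  B8 = {4, 9, 13, 14}  B9 = {1, 4, 9, 13}  B10 = {1, 9, 10, 13}  B11 = {1, 3, 9, 10}  B12 = {1, 3, 7, 10}
Tree: B1–B2, B2–B3, B3–B4, B4–B5, B5–B6, B6–B7, B7–B8, B8–B9, B9–B10, B10–B11, B11–B12

The largest bag has 4 vertices, giving width 3; this decomposition certifies tw(G) ≤ 3. For the lower bound: the 4 vertex sets {0,5,12}, {2}, {11}, {4,6,8,14} are disjoint, each induces a connected subgraph, and every pair is joined by at least one edge of G. Contracting each set to a single vertex therefore yields K_{4} as a minor, and since treewidth is minor-monotone, tw(G) ≥ tw(K_{4}) = 3. Combining the bounds, tw(G) = 3.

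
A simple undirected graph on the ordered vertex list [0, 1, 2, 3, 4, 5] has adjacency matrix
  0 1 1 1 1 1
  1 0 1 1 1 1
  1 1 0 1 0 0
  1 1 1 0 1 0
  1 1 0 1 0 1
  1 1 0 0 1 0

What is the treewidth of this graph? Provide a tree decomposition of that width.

Treewidth 3.
Bags: B1 = {0, 1, 4, 5}  B2 = {0, 1, 3, 4}  B3 = {0, 1, 2, 3}
Tree: B1–B2, B2–B3

Every bag has size at most 4, so the width is 4 − 1 = 3 and tw(G) ≤ 3. Conversely, {0, 1, 2, 3} is a clique of size 4, and the vertices of any clique must share a bag in every tree decomposition; so some bag has ≥ 4 vertices and tw(G) ≥ 3. Combining the bounds, tw(G) = 3.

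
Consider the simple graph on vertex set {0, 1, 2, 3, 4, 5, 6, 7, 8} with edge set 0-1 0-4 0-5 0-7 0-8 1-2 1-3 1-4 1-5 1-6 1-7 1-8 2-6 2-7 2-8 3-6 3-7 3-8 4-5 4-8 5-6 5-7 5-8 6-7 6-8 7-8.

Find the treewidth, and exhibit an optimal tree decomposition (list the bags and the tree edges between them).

Each bag holds 5 vertices, so the decomposition has width 4, which upper-bounds the treewidth. For the lower bound, the 5 vertices {0, 1, 4, 5, 8} are pairwise adjacent, and any tree decomposition puts a clique entirely inside one bag — forcing width ≥ 4. The upper and lower bounds meet at 4, so that is the treewidth.

Treewidth 4.
Bags: B1 = {1, 5, 6, 7, 8}  B2 = {0, 1, 5, 7, 8}  B3 = {1, 3, 6, 7, 8}  B4 = {1, 2, 6, 7, 8}  B5 = {0, 1, 4, 5, 8}
Tree: B1–B2, B1–B3, B3–B4, B2–B5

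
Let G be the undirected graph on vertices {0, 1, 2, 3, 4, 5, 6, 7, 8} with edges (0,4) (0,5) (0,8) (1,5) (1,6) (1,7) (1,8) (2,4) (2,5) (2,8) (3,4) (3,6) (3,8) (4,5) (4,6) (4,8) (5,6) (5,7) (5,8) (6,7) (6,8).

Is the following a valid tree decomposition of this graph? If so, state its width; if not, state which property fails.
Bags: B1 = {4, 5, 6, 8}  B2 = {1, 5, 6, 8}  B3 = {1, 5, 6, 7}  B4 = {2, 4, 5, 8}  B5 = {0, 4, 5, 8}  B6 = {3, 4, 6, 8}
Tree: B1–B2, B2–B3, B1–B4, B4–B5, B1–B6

Yes; width 3.

Every vertex of G appears in some bag (union = {0, 1, 2, 3, 4, 5, 6, 7, 8}); every edge is covered by a bag; and for each vertex v the set of bags containing v is connected in the bag tree. The decomposition is therefore valid. The largest bag has 4 vertices, so the width is 3.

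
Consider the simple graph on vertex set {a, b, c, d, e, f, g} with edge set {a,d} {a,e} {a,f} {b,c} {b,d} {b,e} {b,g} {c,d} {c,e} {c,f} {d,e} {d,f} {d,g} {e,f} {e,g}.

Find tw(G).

3

A width-3 tree decomposition is:
Bags: B1 = {a, d, e, f}  B2 = {c, d, e, f}  B3 = {b, c, d, e}  B4 = {b, d, e, g}
Tree: B1–B2, B2–B3, B3–B4
The largest bag has 4 vertices, giving width 3; this decomposition certifies tw(G) ≤ 3. For the lower bound, the 4 vertices {b, d, e, g} are pairwise adjacent, and any tree decomposition puts a clique entirely inside one bag — forcing width ≥ 3. Combining the bounds, tw(G) = 3.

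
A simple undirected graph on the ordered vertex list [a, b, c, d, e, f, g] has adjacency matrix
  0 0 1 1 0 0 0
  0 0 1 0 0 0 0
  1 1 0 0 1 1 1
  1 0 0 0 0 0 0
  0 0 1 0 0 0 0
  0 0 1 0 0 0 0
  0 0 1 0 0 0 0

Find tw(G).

A width-1 tree decomposition is:
Bags: B1 = {a, c}  B2 = {c, f}  B3 = {b, c}  B4 = {c, e}  B5 = {c, g}  B6 = {a, d}
Tree: B1–B2, B2–B3, B2–B4, B1–B5, B1–B6
Every bag has size at most 2, so the width is 2 − 1 = 1 and tw(G) ≤ 1. Any graph with an edge has treewidth ≥ 1, and G has the edge a–c. Combining the bounds, tw(G) = 1.

1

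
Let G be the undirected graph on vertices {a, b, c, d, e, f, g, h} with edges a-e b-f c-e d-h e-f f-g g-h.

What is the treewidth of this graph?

1

A width-1 tree decomposition is:
Bags: B1 = {e, f}  B2 = {f, g}  B3 = {g, h}  B4 = {b, f}  B5 = {a, e}  B6 = {c, e}  B7 = {d, h}
Tree: B1–B2, B2–B3, B1–B4, B1–B5, B1–B6, B3–B7
Each bag holds 2 vertices, so the decomposition has width 1, which upper-bounds the treewidth. Since G has at least one edge (e.g. f–e), it is not an edgeless graph, so tw(G) ≥ 1. Hence tw(G) = 1 exactly.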